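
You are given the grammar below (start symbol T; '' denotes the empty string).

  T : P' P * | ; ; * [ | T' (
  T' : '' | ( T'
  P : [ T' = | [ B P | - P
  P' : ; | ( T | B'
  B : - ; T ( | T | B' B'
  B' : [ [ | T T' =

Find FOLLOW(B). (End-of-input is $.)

In P : [ B P: add FIRST(P) = { -, [ }.
Union: FOLLOW(B) = { -, [ }.

{ -, [ }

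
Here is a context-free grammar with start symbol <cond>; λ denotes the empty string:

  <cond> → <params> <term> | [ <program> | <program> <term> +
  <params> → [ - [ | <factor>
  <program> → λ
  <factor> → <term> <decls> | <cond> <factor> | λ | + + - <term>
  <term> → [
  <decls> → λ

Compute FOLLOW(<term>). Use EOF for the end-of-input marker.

In <cond> → <params> <term>: <term> is at the end, add FOLLOW(<cond>) = { EOF, +, [ }.
In <cond> → <program> <term> +: add FIRST(+) = { + }.
In <factor> → <term> <decls>: add FIRST(<decls>)\{λ} = {  }.
  Since <decls> is nullable, also add FOLLOW(<factor>) = { [ }.
In <factor> → + + - <term>: <term> is at the end, add FOLLOW(<factor>) = { [ }.
Union: FOLLOW(<term>) = { EOF, +, [ }.

{ EOF, +, [ }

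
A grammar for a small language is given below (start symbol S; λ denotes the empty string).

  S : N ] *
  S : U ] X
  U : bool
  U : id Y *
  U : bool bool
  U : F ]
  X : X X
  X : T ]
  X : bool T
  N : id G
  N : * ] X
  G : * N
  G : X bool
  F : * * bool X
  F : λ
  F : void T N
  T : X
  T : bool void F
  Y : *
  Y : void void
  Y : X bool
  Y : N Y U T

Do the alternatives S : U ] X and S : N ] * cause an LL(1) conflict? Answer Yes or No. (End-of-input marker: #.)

FIRST(U ] X) = { *, ], bool, id, void } and FIRST(N ] *) = { *, id }.
Both contain *, so the two alternatives are not disjoint — LL(1) conflict.

Yes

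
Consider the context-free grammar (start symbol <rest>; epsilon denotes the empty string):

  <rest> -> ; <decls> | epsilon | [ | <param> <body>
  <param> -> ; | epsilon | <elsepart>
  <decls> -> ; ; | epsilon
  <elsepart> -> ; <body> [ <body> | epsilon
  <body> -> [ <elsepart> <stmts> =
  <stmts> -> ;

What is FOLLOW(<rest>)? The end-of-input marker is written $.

<rest> is the start symbol, so $ ∈ FOLLOW(<rest>).
Union: FOLLOW(<rest>) = { $ }.

{ $ }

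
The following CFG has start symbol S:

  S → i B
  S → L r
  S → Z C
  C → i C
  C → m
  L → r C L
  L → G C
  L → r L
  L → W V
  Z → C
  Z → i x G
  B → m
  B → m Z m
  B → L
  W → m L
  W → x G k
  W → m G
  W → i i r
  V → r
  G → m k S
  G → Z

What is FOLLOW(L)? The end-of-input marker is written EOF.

{ EOF, i, k, m, r }

In S → L r: add FIRST(r) = { r }.
In L → r C L: L is at the end, add FOLLOW(L) = { EOF, i, k, m, r }.
In L → r L: L is at the end, add FOLLOW(L) = { EOF, i, k, m, r }.
In B → L: L is at the end, add FOLLOW(B) = { EOF, i, k, m, r }.
In W → m L: L is at the end, add FOLLOW(W) = { r }.
Union: FOLLOW(L) = { EOF, i, k, m, r }.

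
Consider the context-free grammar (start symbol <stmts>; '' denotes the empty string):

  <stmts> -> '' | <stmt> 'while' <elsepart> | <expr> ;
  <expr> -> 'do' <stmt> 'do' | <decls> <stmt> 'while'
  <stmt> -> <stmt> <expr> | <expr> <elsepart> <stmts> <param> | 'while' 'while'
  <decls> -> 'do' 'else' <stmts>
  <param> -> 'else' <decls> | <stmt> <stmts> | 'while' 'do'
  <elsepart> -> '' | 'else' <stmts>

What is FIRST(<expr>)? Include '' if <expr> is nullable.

{ 'do' }

<expr> -> 'do' <stmt> 'do' contributes {'do'}.
From <expr> -> <decls> <stmt> 'while': add FIRST(<decls>) = { 'do' }.
Union: FIRST(<expr>) = { 'do' }.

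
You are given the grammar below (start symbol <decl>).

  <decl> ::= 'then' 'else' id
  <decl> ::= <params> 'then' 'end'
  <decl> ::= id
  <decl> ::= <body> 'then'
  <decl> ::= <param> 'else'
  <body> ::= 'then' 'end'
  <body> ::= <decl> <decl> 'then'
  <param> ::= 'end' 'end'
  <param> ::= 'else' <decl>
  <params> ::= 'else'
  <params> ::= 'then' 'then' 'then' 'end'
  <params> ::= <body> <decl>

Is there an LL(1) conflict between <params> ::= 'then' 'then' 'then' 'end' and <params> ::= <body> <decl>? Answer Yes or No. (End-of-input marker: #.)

FIRST('then' 'then' 'then' 'end') = { 'then' } and FIRST(<body> <decl>) = { 'else', 'end', 'then', id }.
Both contain 'then', so the two alternatives are not disjoint — LL(1) conflict.

Yes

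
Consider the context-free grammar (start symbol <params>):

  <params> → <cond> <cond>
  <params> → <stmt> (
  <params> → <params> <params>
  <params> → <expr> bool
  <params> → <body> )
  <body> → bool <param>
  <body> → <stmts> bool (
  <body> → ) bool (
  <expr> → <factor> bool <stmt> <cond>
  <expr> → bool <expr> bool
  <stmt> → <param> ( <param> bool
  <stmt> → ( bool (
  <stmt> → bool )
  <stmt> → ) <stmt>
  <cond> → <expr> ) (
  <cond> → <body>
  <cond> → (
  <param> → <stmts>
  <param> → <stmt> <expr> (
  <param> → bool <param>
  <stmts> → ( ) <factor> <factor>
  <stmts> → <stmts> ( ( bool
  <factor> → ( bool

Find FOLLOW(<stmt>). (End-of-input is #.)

{ (, ), bool }

In <params> → <stmt> (: add FIRST(() = { ( }.
In <expr> → <factor> bool <stmt> <cond>: add FIRST(<cond>) = { (, ), bool }.
In <stmt> → ) <stmt>: <stmt> is at the end, add FOLLOW(<stmt>) = { (, ), bool }.
In <param> → <stmt> <expr> (: add FIRST(<expr> () = { (, bool }.
Union: FOLLOW(<stmt>) = { (, ), bool }.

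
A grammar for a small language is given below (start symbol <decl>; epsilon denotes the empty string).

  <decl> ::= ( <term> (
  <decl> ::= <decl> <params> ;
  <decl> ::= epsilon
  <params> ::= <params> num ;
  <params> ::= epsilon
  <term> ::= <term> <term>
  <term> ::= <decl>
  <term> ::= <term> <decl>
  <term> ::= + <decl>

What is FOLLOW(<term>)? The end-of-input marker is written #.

{ (, +, ;, num }

In <decl> ::= ( <term> (: add FIRST(() = { ( }.
In <term> ::= <term> <term>: add FIRST(<term>)\{epsilon} = { (, +, ;, num }.
  Since <term> is nullable, also add FOLLOW(<term>) = { (, +, ;, num }.
In <term> ::= <term> <term>: <term> is at the end, add FOLLOW(<term>) = { (, +, ;, num }.
In <term> ::= <term> <decl>: add FIRST(<decl>)\{epsilon} = { (, ;, num }.
  Since <decl> is nullable, also add FOLLOW(<term>) = { (, +, ;, num }.
Union: FOLLOW(<term>) = { (, +, ;, num }.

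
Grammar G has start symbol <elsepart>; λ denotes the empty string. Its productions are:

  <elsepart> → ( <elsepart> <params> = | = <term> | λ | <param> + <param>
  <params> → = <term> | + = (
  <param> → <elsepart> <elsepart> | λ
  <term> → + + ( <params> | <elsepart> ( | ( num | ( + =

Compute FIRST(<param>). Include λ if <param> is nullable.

From <param> → <elsepart> <elsepart>: <elsepart>, <elsepart> nullable, take FIRST(<elsepart>) ∪ FIRST(<elsepart>) = { (, +, = }; also λ since the whole RHS is nullable.
<param> → λ contributes λ.
Union: FIRST(<param>) = { (, +, =, λ }.

{ (, +, =, λ }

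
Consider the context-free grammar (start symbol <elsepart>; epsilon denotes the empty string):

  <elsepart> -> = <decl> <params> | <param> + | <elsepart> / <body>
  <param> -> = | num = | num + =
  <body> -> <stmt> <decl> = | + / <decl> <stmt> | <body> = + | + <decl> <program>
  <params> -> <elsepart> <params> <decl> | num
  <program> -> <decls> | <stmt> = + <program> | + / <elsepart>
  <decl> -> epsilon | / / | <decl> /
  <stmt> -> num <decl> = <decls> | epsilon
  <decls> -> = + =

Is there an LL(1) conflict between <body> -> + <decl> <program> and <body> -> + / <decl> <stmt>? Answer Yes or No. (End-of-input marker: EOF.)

Yes

FIRST(+ <decl> <program>) = { + } and FIRST(+ / <decl> <stmt>) = { + }.
Both contain +, so the two alternatives are not disjoint — LL(1) conflict.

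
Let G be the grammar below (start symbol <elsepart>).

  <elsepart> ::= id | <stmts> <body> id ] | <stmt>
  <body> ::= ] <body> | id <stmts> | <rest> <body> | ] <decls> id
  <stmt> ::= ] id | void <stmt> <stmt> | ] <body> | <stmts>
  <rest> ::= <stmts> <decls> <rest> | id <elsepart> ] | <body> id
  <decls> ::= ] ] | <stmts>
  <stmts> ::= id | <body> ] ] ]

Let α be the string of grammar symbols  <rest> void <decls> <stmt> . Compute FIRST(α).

Add FIRST(<rest>) = { ], id }; <rest> is not nullable, stop.

{ ], id }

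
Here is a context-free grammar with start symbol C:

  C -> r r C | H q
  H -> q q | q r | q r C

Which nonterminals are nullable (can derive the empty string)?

No nonterminal has an empty production or an RHS whose symbols are all nullable.

{ } (none)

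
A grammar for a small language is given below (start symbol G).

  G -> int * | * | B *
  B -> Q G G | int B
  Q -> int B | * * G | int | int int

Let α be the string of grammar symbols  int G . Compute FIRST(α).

int is a terminal; add {int} and stop.

{ int }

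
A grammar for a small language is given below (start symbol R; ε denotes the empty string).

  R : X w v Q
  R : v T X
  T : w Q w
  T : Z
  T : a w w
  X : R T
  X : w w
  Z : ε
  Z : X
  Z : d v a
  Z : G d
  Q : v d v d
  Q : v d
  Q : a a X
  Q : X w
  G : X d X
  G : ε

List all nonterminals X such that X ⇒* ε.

Directly nullable (have an ε-production): Z, G.
T : Z with every symbol nullable, so T is nullable.
No other nonterminal has a production whose RHS symbols are all nullable.

{ G, T, Z }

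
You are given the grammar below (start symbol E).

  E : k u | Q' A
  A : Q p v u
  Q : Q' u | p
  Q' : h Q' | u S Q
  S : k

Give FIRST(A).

{ h, p, u }

From A : Q p v u: add FIRST(Q) = { h, p, u }.
Union: FIRST(A) = { h, p, u }.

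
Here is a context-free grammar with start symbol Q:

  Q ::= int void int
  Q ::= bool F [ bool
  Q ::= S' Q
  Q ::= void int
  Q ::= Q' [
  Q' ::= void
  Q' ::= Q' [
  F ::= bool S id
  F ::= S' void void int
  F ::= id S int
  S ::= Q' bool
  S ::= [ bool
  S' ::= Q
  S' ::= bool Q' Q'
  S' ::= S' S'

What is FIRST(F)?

{ bool, id, int, void }

F ::= bool S id contributes {bool}.
From F ::= S' void void int: add FIRST(S') = { bool, int, void }.
F ::= id S int contributes {id}.
Union: FIRST(F) = { bool, id, int, void }.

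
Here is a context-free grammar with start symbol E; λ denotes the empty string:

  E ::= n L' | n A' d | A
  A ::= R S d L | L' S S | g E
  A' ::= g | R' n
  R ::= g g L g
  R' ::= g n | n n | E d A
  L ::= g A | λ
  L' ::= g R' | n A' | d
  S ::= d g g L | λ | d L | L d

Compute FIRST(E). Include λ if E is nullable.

{ d, g, n }

E ::= n L' contributes {n}.
E ::= n A' d contributes {n}.
From E ::= A: add FIRST(A) = { d, g, n }.
Union: FIRST(E) = { d, g, n }.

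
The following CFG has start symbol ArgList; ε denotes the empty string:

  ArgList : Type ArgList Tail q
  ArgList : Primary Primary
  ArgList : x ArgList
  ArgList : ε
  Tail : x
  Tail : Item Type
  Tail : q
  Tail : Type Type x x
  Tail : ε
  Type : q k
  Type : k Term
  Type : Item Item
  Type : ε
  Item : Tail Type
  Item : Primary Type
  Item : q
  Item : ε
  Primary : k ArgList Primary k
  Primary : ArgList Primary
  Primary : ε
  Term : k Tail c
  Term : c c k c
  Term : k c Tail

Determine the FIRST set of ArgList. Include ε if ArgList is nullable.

From ArgList : Type ArgList Tail q: Type, ArgList, Tail nullable, take FIRST(Type) ∪ FIRST(ArgList) ∪ FIRST(Tail) ∪ {q} = { k, q, x }.
From ArgList : Primary Primary: Primary, Primary nullable, take FIRST(Primary) ∪ FIRST(Primary) = { k, q, x }; also ε since the whole RHS is nullable.
ArgList : x ArgList contributes {x}.
ArgList : ε contributes ε.
Union: FIRST(ArgList) = { k, q, x, ε }.

{ k, q, x, ε }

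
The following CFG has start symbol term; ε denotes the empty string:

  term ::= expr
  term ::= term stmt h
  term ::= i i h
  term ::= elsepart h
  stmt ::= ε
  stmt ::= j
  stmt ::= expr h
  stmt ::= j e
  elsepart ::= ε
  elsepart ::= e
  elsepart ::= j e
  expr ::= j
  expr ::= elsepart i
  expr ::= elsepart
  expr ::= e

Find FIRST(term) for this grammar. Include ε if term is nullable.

From term ::= expr: add FIRST(expr) = { e, i, j, ε } (including ε since expr is nullable).
From term ::= term stmt h: term, stmt nullable, take FIRST(term) ∪ FIRST(stmt) ∪ {h} = { e, h, i, j }.
term ::= i i h contributes {i}.
From term ::= elsepart h: elsepart nullable, take FIRST(elsepart) ∪ {h} = { e, h, j }.
Union: FIRST(term) = { e, h, i, j, ε }.

{ e, h, i, j, ε }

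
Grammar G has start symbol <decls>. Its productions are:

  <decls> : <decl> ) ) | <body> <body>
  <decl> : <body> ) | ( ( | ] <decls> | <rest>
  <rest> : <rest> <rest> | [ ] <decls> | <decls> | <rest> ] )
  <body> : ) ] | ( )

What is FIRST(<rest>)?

From <rest> : <rest> <rest>: add FIRST(<rest>) = { (, ), [, ] }.
<rest> : [ ] <decls> contributes {[}.
From <rest> : <decls>: add FIRST(<decls>) = { (, ), [, ] }.
From <rest> : <rest> ] ): add FIRST(<rest>) = { (, ), [, ] }.
Union: FIRST(<rest>) = { (, ), [, ] }.

{ (, ), [, ] }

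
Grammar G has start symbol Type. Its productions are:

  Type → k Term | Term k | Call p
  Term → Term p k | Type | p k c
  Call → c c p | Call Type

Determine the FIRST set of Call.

Call → c c p contributes {c}.
From Call → Call Type: add FIRST(Call) = { c }.
Union: FIRST(Call) = { c }.

{ c }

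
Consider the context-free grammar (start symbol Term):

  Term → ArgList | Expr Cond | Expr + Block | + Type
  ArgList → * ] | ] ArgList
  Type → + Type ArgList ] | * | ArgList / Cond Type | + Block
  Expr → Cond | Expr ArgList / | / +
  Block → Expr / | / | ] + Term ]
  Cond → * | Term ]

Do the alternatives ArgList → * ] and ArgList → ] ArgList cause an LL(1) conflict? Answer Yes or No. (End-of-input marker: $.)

FIRST(* ]) = { * } and FIRST(] ArgList) = { ] }.
The FIRST sets are disjoint and neither alternative is nullable — no conflict.

No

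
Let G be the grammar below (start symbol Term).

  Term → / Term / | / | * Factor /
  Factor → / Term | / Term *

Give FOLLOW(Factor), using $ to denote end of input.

In Term → * Factor /: add FIRST(/) = { / }.
Union: FOLLOW(Factor) = { / }.

{ / }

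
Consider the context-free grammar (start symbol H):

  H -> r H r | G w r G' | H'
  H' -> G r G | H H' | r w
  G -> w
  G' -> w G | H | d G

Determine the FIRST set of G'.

{ d, r, w }

G' -> w G contributes {w}.
From G' -> H: add FIRST(H) = { r, w }.
G' -> d G contributes {d}.
Union: FIRST(G') = { d, r, w }.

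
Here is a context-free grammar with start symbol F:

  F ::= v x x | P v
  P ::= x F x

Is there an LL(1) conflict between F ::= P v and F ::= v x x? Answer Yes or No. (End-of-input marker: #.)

FIRST(P v) = { x } and FIRST(v x x) = { v }.
The FIRST sets are disjoint and neither alternative is nullable — no conflict.

No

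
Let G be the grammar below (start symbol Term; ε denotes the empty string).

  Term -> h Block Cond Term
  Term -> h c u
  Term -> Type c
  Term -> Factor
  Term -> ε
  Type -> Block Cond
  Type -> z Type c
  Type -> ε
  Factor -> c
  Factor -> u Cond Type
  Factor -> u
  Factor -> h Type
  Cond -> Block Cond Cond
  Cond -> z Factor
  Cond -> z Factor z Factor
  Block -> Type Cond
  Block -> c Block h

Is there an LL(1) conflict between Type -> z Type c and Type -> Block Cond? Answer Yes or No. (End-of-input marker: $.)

Yes

FIRST(z Type c) = { z } and FIRST(Block Cond) = { c, z }.
Both contain z, so the two alternatives are not disjoint — LL(1) conflict.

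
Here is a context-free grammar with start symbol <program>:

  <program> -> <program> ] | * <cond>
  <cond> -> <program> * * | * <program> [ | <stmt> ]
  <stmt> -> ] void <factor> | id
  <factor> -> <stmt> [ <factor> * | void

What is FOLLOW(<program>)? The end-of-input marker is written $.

{ $, *, [, ] }

<program> is the start symbol, so $ ∈ FOLLOW(<program>).
In <program> -> <program> ]: add FIRST(]) = { ] }.
In <cond> -> <program> * *: add FIRST(* *) = { * }.
In <cond> -> * <program> [: add FIRST([) = { [ }.
Union: FOLLOW(<program>) = { $, *, [, ] }.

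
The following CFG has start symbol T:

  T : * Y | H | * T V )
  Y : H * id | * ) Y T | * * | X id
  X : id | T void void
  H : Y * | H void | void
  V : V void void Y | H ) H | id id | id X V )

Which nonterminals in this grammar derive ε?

{ } (none)

No nonterminal has an empty production or an RHS whose symbols are all nullable.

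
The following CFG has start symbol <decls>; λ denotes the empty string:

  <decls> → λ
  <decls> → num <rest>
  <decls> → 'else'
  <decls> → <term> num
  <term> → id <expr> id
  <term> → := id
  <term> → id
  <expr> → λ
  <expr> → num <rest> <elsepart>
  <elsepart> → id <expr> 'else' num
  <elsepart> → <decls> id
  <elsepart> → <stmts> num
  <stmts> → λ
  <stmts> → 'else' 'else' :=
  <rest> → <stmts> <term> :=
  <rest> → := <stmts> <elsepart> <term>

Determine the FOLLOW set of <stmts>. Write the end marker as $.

{ 'else', :=, id, num }

In <elsepart> → <stmts> num: add FIRST(num) = { num }.
In <rest> → <stmts> <term> :=: add FIRST(<term> :=) = { :=, id }.
In <rest> → := <stmts> <elsepart> <term>: add FIRST(<elsepart> <term>) = { 'else', :=, id, num }.
Union: FOLLOW(<stmts>) = { 'else', :=, id, num }.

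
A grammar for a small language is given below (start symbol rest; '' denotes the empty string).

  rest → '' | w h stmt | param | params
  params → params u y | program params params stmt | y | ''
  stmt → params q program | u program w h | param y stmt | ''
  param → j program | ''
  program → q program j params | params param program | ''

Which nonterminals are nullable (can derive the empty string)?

{ param, params, program, rest, stmt }

Directly nullable (have an ''-production): rest, params, stmt, param, program.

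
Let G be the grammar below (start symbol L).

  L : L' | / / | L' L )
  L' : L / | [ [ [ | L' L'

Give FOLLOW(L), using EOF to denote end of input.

L is the start symbol, so EOF ∈ FOLLOW(L).
In L : L' L ): add FIRST()) = { ) }.
In L' : L /: add FIRST(/) = { / }.
Union: FOLLOW(L) = { EOF, ), / }.

{ EOF, ), / }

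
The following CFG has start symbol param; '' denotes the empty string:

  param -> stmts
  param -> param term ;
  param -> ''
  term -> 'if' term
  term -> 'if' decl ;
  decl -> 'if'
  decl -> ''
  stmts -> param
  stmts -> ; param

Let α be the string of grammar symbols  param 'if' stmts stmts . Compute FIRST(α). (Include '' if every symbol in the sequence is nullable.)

Add FIRST(param)\{''} = { 'if', ; }; param is nullable, continue.
'if' is a terminal; add {'if'} and stop.

{ 'if', ; }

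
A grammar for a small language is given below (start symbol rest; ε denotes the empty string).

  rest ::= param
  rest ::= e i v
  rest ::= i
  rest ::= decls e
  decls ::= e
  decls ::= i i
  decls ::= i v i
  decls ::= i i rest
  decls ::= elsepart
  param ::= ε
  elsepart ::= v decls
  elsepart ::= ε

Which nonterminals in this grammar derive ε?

{ decls, elsepart, param, rest }

Directly nullable (have an ε-production): param, elsepart.
rest ::= param with every symbol nullable, so rest is nullable.
decls ::= elsepart with every symbol nullable, so decls is nullable.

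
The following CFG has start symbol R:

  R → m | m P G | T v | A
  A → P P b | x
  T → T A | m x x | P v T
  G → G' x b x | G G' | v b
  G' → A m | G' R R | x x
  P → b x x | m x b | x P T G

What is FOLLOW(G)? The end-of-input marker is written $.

{ $, b, m, v, x }

In R → m P G: G is at the end, add FOLLOW(R) = { $, b, m, v, x }.
In G → G G': add FIRST(G') = { b, m, x }.
In P → x P T G: G is at the end, add FOLLOW(P) = { b, m, v, x }.
Union: FOLLOW(G) = { $, b, m, v, x }.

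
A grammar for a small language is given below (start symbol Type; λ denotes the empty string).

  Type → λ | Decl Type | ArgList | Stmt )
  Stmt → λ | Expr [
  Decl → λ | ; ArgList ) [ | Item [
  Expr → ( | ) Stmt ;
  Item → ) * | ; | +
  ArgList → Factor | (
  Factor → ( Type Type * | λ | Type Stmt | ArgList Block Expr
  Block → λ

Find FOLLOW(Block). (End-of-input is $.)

In Factor → ArgList Block Expr: add FIRST(Expr) = { (, ) }.
Union: FOLLOW(Block) = { (, ) }.

{ (, ) }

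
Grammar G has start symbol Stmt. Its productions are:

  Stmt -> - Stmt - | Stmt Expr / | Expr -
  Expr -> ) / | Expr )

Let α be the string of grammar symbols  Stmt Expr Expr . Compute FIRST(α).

{ ), - }

Add FIRST(Stmt) = { ), - }; Stmt is not nullable, stop.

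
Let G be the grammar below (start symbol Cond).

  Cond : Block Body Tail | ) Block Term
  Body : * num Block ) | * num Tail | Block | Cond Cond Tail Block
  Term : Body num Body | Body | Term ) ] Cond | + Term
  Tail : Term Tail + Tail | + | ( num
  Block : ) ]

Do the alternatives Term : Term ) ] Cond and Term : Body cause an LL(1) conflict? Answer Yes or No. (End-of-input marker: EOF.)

FIRST(Term ) ] Cond) = { ), *, + } and FIRST(Body) = { ), * }.
Both contain ), so the two alternatives are not disjoint — LL(1) conflict.

Yes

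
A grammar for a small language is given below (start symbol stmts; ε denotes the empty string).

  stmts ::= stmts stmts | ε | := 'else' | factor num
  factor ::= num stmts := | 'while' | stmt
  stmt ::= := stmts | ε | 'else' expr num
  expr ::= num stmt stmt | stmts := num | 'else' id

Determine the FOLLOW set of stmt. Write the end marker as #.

{ 'else', :=, num }

In factor ::= stmt: stmt is at the end, add FOLLOW(factor) = { num }.
In expr ::= num stmt stmt: add FIRST(stmt)\{ε} = { 'else', := }.
  Since stmt is nullable, also add FOLLOW(expr) = { num }.
In expr ::= num stmt stmt: stmt is at the end, add FOLLOW(expr) = { num }.
Union: FOLLOW(stmt) = { 'else', :=, num }.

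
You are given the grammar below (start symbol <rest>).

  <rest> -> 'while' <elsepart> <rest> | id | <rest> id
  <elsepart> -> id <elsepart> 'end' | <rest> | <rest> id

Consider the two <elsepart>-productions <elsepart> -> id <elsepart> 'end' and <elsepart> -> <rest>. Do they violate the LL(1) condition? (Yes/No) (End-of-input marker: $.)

Yes

FIRST(id <elsepart> 'end') = { id } and FIRST(<rest>) = { 'while', id }.
Both contain id, so the two alternatives are not disjoint — LL(1) conflict.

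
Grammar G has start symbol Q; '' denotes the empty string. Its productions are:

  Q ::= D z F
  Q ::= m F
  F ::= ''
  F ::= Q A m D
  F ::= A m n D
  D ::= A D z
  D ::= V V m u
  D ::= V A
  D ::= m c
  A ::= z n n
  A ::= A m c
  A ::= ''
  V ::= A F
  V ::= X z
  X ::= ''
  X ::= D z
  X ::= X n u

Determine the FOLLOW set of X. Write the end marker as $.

{ n, z }

In V ::= X z: add FIRST(z) = { z }.
In X ::= X n u: add FIRST(n u) = { n }.
Union: FOLLOW(X) = { n, z }.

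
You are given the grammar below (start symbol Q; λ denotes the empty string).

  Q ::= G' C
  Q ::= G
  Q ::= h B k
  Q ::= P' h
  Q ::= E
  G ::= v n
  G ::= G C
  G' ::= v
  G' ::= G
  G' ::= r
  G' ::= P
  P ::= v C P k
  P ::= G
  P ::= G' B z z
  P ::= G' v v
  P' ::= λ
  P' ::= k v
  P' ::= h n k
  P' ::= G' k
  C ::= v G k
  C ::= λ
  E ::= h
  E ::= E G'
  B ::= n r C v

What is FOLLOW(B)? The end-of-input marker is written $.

{ k, z }

In Q ::= h B k: add FIRST(k) = { k }.
In P ::= G' B z z: add FIRST(z z) = { z }.
Union: FOLLOW(B) = { k, z }.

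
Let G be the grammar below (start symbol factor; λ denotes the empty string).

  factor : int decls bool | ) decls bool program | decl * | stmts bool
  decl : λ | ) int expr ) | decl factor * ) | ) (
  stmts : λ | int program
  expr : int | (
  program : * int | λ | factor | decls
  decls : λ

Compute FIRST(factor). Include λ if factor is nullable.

factor : int decls bool contributes {int}.
factor : ) decls bool program contributes {)}.
From factor : decl *: decl nullable, take FIRST(decl) ∪ {*} = { ), *, bool, int }.
From factor : stmts bool: stmts nullable, take FIRST(stmts) ∪ {bool} = { bool, int }.
Union: FIRST(factor) = { ), *, bool, int }.

{ ), *, bool, int }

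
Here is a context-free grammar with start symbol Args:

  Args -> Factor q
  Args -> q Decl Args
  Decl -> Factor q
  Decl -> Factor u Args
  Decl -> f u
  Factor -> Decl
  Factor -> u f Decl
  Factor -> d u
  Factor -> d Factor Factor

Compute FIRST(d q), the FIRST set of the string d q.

{ d }

d is a terminal; add {d} and stop.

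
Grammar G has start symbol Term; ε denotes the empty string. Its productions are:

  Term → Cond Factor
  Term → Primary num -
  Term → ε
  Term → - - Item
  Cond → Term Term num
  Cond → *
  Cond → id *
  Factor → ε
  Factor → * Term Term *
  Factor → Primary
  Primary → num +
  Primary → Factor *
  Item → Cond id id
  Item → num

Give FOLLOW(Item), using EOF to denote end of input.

In Term → - - Item: Item is at the end, add FOLLOW(Term) = { EOF, *, -, id, num }.
Union: FOLLOW(Item) = { EOF, *, -, id, num }.

{ EOF, *, -, id, num }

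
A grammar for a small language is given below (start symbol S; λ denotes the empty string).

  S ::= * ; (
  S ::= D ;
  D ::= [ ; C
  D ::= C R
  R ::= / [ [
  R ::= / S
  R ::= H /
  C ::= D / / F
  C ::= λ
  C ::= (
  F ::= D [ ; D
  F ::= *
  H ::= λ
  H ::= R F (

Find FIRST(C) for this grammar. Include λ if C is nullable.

From C ::= D / / F: add FIRST(D) = { (, /, [ }.
C ::= λ contributes λ.
C ::= ( contributes {(}.
Union: FIRST(C) = { (, /, [, λ }.

{ (, /, [, λ }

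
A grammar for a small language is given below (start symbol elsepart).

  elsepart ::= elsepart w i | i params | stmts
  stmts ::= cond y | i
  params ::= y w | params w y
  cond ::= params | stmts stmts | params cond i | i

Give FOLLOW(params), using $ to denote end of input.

In elsepart ::= i params: params is at the end, add FOLLOW(elsepart) = { $, w }.
In params ::= params w y: add FIRST(w y) = { w }.
In cond ::= params: params is at the end, add FOLLOW(cond) = { i, y }.
In cond ::= params cond i: add FIRST(cond i) = { i, y }.
Union: FOLLOW(params) = { $, i, w, y }.

{ $, i, w, y }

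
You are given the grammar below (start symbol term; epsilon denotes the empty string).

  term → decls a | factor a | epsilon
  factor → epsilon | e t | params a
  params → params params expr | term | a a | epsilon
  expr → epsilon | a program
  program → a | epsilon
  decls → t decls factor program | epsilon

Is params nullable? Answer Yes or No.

params has an epsilon-production, so params ⇒ epsilon.

Yes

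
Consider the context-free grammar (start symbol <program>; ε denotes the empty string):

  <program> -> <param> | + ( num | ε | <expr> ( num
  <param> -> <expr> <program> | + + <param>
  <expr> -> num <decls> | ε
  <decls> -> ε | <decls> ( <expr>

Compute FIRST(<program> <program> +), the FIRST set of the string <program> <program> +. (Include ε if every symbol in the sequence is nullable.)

{ (, +, num }

Add FIRST(<program>)\{ε} = { (, +, num }; <program> is nullable, continue.
Add FIRST(<program>)\{ε} = { (, +, num }; <program> is nullable, continue.
+ is a terminal; add {+} and stop.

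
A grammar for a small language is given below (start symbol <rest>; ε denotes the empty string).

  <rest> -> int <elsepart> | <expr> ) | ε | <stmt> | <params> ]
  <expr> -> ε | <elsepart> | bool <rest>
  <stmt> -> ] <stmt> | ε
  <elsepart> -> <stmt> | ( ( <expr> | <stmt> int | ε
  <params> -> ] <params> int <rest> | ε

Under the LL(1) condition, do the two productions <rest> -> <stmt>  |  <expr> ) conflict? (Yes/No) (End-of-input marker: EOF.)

Yes

FIRST(<stmt>) = { ], ε } and FIRST(<expr> )) = { (, ), ], bool, int }.
Both contain ], so the two alternatives are not disjoint — LL(1) conflict.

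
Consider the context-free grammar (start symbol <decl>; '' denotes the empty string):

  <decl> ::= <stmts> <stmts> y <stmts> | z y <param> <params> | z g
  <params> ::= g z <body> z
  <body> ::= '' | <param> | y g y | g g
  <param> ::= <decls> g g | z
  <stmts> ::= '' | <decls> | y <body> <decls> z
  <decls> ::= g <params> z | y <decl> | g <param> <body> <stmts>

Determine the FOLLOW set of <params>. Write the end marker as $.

{ $, g, y, z }

In <decl> ::= z y <param> <params>: <params> is at the end, add FOLLOW(<decl>) = { $, g, y, z }.
In <decls> ::= g <params> z: add FIRST(z) = { z }.
Union: FOLLOW(<params>) = { $, g, y, z }.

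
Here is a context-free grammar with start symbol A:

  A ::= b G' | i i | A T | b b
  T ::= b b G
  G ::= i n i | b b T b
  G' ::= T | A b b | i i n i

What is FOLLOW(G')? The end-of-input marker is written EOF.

{ EOF, b }

In A ::= b G': G' is at the end, add FOLLOW(A) = { EOF, b }.
Union: FOLLOW(G') = { EOF, b }.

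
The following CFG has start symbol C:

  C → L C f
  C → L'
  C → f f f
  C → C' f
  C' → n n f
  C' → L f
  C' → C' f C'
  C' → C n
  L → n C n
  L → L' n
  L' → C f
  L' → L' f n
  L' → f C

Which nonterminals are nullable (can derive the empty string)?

No nonterminal has an empty production or an RHS whose symbols are all nullable.

{ } (none)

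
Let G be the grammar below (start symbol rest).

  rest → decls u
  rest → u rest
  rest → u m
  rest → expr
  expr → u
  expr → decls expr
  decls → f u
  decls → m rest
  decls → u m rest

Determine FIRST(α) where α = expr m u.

Add FIRST(expr) = { f, m, u }; expr is not nullable, stop.

{ f, m, u }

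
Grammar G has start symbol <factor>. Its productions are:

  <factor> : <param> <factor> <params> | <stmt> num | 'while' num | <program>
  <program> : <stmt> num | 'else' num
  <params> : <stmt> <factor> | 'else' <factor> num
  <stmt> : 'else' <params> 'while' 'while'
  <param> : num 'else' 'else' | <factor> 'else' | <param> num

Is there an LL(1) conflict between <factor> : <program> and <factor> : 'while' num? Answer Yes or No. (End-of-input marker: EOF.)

No

FIRST(<program>) = { 'else' } and FIRST('while' num) = { 'while' }.
The FIRST sets are disjoint and neither alternative is nullable — no conflict.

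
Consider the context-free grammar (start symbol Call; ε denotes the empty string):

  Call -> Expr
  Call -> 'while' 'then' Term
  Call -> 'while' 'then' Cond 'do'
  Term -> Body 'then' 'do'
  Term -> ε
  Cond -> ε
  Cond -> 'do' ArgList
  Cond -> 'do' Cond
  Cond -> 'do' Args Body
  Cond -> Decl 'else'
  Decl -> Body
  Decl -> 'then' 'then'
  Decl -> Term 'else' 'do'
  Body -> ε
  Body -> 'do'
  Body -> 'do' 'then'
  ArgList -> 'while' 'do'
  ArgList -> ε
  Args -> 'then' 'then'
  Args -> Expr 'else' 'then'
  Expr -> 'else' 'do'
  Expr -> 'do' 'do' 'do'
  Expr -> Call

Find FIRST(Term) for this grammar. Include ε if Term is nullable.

From Term -> Body 'then' 'do': Body nullable, take FIRST(Body) ∪ {'then'} = { 'do', 'then' }.
Term -> ε contributes ε.
Union: FIRST(Term) = { 'do', 'then', ε }.

{ 'do', 'then', ε }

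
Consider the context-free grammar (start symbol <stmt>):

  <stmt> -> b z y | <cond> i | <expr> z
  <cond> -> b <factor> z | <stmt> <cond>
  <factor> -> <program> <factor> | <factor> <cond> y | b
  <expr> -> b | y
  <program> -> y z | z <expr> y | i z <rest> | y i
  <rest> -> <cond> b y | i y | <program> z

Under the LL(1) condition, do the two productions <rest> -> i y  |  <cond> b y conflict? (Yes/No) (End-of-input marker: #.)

No

FIRST(i y) = { i } and FIRST(<cond> b y) = { b, y }.
The FIRST sets are disjoint and neither alternative is nullable — no conflict.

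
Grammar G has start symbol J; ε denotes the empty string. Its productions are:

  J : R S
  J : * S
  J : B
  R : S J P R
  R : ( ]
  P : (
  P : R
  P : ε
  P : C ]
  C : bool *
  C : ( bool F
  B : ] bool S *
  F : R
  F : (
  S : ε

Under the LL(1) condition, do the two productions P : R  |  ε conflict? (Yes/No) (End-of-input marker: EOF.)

FIRST(R) = { (, *, ] } and FIRST(ε) = { ε }.
The second alternative is nullable and FOLLOW(P) = { (, *, ] } shares ( with FIRST of the first — conflict.

Yes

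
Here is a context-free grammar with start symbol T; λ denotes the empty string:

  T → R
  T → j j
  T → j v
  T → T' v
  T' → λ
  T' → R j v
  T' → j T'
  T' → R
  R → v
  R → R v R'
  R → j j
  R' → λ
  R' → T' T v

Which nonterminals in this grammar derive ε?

{ R', T' }

Directly nullable (have an λ-production): T', R'.
No other nonterminal has a production whose RHS symbols are all nullable.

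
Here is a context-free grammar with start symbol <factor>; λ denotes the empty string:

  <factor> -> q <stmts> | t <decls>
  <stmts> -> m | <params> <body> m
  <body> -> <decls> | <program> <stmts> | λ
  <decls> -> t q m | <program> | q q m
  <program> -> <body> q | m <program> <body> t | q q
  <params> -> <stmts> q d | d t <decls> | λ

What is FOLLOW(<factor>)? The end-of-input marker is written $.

{ $ }

<factor> is the start symbol, so $ ∈ FOLLOW(<factor>).
Union: FOLLOW(<factor>) = { $ }.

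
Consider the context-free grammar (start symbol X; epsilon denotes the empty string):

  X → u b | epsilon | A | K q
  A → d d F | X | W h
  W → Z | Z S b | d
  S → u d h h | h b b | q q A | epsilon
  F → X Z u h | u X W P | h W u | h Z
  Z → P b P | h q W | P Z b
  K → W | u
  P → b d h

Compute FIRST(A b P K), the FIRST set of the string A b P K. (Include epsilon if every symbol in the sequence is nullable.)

{ b, d, h, u }

Add FIRST(A)\{epsilon} = { b, d, h, u }; A is nullable, continue.
b is a terminal; add {b} and stop.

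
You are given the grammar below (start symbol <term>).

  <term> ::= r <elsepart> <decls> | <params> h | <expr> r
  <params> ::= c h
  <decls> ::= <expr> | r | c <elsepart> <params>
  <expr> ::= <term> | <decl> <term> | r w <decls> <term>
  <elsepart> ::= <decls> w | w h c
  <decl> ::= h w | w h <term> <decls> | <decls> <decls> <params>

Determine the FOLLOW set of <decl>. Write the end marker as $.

{ c, h, r, w }

In <expr> ::= <decl> <term>: add FIRST(<term>) = { c, h, r, w }.
Union: FOLLOW(<decl>) = { c, h, r, w }.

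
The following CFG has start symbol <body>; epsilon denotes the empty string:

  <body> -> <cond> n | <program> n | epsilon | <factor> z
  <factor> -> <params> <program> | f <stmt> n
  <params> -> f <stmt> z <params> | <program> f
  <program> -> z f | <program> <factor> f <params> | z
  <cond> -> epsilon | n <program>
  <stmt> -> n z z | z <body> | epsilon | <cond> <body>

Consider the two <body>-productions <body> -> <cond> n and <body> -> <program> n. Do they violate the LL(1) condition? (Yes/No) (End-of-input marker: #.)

No

FIRST(<cond> n) = { n } and FIRST(<program> n) = { z }.
The FIRST sets are disjoint and neither alternative is nullable — no conflict.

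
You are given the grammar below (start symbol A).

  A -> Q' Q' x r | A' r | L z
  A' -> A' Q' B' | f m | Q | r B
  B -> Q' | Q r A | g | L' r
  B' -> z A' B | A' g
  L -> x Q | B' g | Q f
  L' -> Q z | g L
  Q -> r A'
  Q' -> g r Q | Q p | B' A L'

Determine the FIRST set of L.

{ f, r, x, z }

L -> x Q contributes {x}.
From L -> B' g: add FIRST(B') = { f, r, z }.
From L -> Q f: add FIRST(Q) = { r }.
Union: FIRST(L) = { f, r, x, z }.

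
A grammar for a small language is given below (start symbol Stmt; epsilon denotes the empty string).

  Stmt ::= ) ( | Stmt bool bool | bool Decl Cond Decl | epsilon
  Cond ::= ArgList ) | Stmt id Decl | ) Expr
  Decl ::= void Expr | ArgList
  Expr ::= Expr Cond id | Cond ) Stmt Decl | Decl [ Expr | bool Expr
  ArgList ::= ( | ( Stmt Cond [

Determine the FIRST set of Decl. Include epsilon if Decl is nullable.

Decl ::= void Expr contributes {void}.
From Decl ::= ArgList: add FIRST(ArgList) = { ( }.
Union: FIRST(Decl) = { (, void }.

{ (, void }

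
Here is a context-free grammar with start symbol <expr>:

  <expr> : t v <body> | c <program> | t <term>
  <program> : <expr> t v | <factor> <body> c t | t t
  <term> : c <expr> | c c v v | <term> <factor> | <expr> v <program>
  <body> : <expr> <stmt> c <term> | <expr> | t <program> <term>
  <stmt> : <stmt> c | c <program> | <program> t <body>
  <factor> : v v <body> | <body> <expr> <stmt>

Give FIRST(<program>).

From <program> : <expr> t v: add FIRST(<expr>) = { c, t }.
From <program> : <factor> <body> c t: add FIRST(<factor>) = { c, t, v }.
<program> : t t contributes {t}.
Union: FIRST(<program>) = { c, t, v }.

{ c, t, v }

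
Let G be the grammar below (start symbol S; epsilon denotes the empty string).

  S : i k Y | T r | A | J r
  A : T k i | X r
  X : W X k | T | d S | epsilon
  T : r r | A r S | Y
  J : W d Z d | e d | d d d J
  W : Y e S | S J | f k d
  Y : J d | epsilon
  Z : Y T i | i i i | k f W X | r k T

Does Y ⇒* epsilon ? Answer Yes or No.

Y has an epsilon-production, so Y ⇒ epsilon.

Yes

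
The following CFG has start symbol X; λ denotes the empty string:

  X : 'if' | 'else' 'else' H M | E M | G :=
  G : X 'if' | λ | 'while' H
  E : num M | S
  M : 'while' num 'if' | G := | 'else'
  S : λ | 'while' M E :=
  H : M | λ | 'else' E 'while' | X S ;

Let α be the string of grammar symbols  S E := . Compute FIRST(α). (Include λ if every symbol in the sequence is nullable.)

{ 'while', :=, num }

Add FIRST(S)\{λ} = { 'while' }; S is nullable, continue.
Add FIRST(E)\{λ} = { 'while', num }; E is nullable, continue.
:= is a terminal; add {:=} and stop.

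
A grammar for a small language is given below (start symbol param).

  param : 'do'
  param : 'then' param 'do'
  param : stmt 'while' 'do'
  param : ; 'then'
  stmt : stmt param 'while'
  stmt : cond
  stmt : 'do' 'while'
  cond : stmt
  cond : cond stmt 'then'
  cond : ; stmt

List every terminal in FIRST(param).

{ 'do', 'then', ; }

param : 'do' contributes {'do'}.
param : 'then' param 'do' contributes {'then'}.
From param : stmt 'while' 'do': add FIRST(stmt) = { 'do', ; }.
param : ; 'then' contributes {;}.
Union: FIRST(param) = { 'do', 'then', ; }.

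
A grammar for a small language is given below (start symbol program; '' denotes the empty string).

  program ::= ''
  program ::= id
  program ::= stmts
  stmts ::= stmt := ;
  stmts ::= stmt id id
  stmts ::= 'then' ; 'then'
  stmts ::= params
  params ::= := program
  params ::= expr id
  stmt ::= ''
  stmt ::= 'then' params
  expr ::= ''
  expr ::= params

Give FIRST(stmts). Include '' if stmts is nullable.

{ 'then', :=, id }

From stmts ::= stmt := ;: stmt nullable, take FIRST(stmt) ∪ {:=} = { 'then', := }.
From stmts ::= stmt id id: stmt nullable, take FIRST(stmt) ∪ {id} = { 'then', id }.
stmts ::= 'then' ; 'then' contributes {'then'}.
From stmts ::= params: add FIRST(params) = { :=, id }.
Union: FIRST(stmts) = { 'then', :=, id }.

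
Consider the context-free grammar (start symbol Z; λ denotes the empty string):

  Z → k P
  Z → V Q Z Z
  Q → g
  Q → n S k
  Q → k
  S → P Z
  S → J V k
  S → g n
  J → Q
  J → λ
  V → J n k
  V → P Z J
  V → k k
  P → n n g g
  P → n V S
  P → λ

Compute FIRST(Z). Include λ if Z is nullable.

Z → k P contributes {k}.
From Z → V Q Z Z: add FIRST(V) = { g, k, n }.
Union: FIRST(Z) = { g, k, n }.

{ g, k, n }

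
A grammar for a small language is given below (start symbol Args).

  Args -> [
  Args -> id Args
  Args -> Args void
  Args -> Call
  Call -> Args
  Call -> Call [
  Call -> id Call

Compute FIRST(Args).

{ [, id }

Args -> [ contributes {[}.
Args -> id Args contributes {id}.
From Args -> Args void: add FIRST(Args) = { [, id }.
From Args -> Call: add FIRST(Call) = { [, id }.
Union: FIRST(Args) = { [, id }.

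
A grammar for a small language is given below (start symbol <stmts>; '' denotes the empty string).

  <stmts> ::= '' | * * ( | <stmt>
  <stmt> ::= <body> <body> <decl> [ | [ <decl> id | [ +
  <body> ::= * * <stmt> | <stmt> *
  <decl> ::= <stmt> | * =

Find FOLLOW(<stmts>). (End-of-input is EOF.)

{ EOF }

<stmts> is the start symbol, so EOF ∈ FOLLOW(<stmts>).
Union: FOLLOW(<stmts>) = { EOF }.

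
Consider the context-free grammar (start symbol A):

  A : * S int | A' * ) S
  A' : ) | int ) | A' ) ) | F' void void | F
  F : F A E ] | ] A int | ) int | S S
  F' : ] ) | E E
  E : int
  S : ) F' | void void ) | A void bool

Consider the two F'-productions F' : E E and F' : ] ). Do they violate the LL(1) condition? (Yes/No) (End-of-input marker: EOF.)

FIRST(E E) = { int } and FIRST(] )) = { ] }.
The FIRST sets are disjoint and neither alternative is nullable — no conflict.

No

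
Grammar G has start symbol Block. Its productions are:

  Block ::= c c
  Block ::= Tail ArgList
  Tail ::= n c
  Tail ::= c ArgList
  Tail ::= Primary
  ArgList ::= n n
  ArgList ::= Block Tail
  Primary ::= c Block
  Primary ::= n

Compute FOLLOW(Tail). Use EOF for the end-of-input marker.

In Block ::= Tail ArgList: add FIRST(ArgList) = { c, n }.
In ArgList ::= Block Tail: Tail is at the end, add FOLLOW(ArgList) = { EOF, c, n }.
Union: FOLLOW(Tail) = { EOF, c, n }.

{ EOF, c, n }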